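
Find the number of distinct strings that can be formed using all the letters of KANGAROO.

KANGAROO has 8 letters with A appearing twice and O appearing twice.
The number of distinct arrangements is 8!/(2!·2!) = 40320/4 = 10080.

10080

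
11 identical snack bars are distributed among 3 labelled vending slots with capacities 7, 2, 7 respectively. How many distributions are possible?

By stars and bars, unrestricted non-negative solutions to x_1+…+x_3 = 11 number C(11+2,2) = 78.
Subtract solutions that violate a single cap (substitute x_i' = x_i − (cap_i+1)): x_1 ≥ 8 gives C(5,2) = 10; x_2 ≥ 3 gives C(10,2) = 45; x_3 ≥ 8 gives C(5,2) = 10. Together 65.
Add back pairs where two caps are both exceeded: 1 + 0 + 1 = 2.
By inclusion–exclusion the count is 78 − 65 + 2 = 15.

15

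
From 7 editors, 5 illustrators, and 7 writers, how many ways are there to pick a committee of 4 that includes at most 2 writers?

3421

Split by how many writers are chosen (0 through 2).
Sum: C(7,0)·C(12,4) + C(7,1)·C(12,3) + C(7,2)·C(12,2) = 495 + 1540 + 1386 = 3421.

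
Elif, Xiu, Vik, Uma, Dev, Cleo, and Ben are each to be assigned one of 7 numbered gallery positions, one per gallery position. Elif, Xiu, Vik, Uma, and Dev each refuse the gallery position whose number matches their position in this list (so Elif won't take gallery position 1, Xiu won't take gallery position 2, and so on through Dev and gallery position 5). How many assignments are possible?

Let Aᵢ (for 1 ≤ i ≤ 5) be the placements that put person i in their forbidden gallery position. Any j of these fix j positions, leaving (7−j)! ways to fill the rest, and there are C(5,j) ways to pick which j.
By inclusion–exclusion, the number of valid placements is Σ_{j=0}^{5} (−1)^j C(5,j)·(7−j)!.
Computing: 5040 − 3600 + 1200 − 240 + 30 − 2 = 2428.

2428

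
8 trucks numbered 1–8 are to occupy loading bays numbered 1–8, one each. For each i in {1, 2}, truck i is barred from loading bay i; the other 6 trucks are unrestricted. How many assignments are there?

Let Aᵢ (for i ∈ {1, 2}) be the placements that put truck i in its forbidden loading bay. Any j of these fix j positions, leaving (8−j)! ways to fill the rest, and there are C(2,j) ways to pick which j.
By inclusion–exclusion, the number of valid placements is Σ_{j=0}^{2} (−1)^j C(2,j)·(8−j)!.
Computing: 40320 − 10080 + 720 = 30960.

30960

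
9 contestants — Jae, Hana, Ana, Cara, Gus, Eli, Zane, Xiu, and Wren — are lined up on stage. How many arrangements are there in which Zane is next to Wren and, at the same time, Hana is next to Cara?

20160

Treat {Zane,Wren} as one block (2 orders) and {Hana,Cara} as another (2 orders).
That leaves 7 units to arrange: 2 × 2 × 7! = 4 × 5040 = 20160.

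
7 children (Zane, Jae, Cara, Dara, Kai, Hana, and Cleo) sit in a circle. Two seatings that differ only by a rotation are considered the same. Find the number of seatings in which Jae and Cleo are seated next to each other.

240

Glue Jae and Cleo into a block (2 internal orders). Seating 6 units around a circle gives (5)! arrangements.
So 2 × (5)! = 2 × 120 = 240.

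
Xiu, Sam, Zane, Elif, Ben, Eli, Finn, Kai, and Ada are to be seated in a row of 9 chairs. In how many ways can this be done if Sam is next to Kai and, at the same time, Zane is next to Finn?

20160

Treat {Sam,Kai} as one block (2 orders) and {Zane,Finn} as another (2 orders).
That leaves 7 units to arrange: 2 × 2 × 7! = 4 × 5040 = 20160.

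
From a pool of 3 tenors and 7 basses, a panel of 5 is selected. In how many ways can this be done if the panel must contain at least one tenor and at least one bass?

231

Total 5-person selections from all 10: C(10,5) = 252.
Selections missing a whole group: no tenors → C(7,5) = 21; no basses → C(3,5) = 0.
Both groups omitted at once is impossible, so 252 − 21 = 231.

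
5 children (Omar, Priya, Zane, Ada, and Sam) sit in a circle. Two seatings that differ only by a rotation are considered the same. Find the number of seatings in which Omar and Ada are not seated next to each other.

12

All circular seatings of 5 people number (4)! = 24.
Seatings with Omar beside Ada: treat them as a block with 2 internal orders, giving 2 × (3)! = 12.
Subtracting, 24 − 12 = 12.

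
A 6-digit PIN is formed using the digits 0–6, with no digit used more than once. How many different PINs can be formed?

5040

With no repetition, fill the 6 digits in order: 7 choices, then 6, down to 2.
7 × 6 × 5 × 4 × 3 × 2 = 5040.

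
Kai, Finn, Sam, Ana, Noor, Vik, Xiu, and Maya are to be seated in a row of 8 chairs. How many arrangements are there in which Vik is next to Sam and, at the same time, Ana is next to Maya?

2880

Treat {Vik,Sam} as one block (2 orders) and {Ana,Maya} as another (2 orders).
That leaves 6 units to arrange: 2 × 2 × 6! = 4 × 720 = 2880.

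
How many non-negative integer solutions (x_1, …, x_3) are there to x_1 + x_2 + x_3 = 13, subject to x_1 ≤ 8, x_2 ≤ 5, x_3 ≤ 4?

15

Ignoring the caps, the number of non-negative solutions to x_1+…+x_3 = 13 is C(15,2) = 105.
Subtract solutions that violate a single cap (substitute x_i' = x_i − (cap_i+1)): x_1 ≥ 9 gives C(6,2) = 15; x_2 ≥ 6 gives C(9,2) = 36; x_3 ≥ 5 gives C(10,2) = 45. Together 96.
Add back pairs where two caps are both exceeded: 0 + 0 + 6 = 6.
By inclusion–exclusion the count is 105 − 96 + 6 = 15.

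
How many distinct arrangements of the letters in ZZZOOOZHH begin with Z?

Fix Z in the first position and arrange the remaining 8 letters.
Those 8 letters have H appearing twice, O appearing 3 times, and Z appearing 3 times, giving (8)!/(3!·3!·2!) = 560.

560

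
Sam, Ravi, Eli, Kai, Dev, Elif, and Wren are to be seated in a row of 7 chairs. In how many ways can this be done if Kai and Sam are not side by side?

There are 7! = 5040 arrangements in all. If Kai and Sam are adjacent, merging them into one block gives 2·(6)! = 1440 arrangements.
So 5040 − 1440 = 3600 arrangements keep them apart.

3600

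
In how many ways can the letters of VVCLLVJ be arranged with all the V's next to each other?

Treat the 3 copies of V as a single block. The multiset to arrange is then {VVV, C, J, L, L}, 5 items in all.
That gives (5)!/(2!) = 60 arrangements.

60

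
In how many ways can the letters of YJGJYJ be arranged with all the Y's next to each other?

20

Treat the 2 copies of Y as a single block. The multiset to arrange is then {YY, G, J, J, J}, 5 items in all.
That gives (5)!/(3!) = 20 arrangements.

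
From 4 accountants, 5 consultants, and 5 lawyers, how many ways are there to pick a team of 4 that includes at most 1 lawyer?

546

Split by how many lawyers are chosen (0 through 1).
Sum: C(5,0)·C(9,4) + C(5,1)·C(9,3) = 126 + 420 = 546.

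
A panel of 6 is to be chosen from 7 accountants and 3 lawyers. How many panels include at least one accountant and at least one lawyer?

Total 6-person selections from all 10: C(10,6) = 210.
Subtract selections that omit an entire group: no accountants → C(3,6) = 0; no lawyers → C(7,6) = 7.
Both groups omitted at once is impossible, so 210 − 7 = 203.

203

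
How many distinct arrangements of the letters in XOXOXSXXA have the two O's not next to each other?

There are 9!/(5!·2!) = 1512 arrangements of XOXOXSXXA in total.
Arrangements with the O's together: treat OO as one letter, giving (8)!/(5!) = 336.
Subtracting, 1512 − 336 = 1176 arrangements keep the O's apart.

1176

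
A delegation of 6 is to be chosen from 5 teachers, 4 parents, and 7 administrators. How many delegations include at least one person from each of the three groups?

Total 6-person selections from all 16: C(16,6) = 8008.
Selections missing a whole group: no teachers → C(11,6) = 462; no parents → C(12,6) = 924; no administrators → C(9,6) = 84.
Add back selections omitting two groups (i.e. drawn from a single group): C(5,6) + C(4,6) + C(7,6) = 7.
By inclusion–exclusion: 8008 − 1470 + 7 = 6545.

6545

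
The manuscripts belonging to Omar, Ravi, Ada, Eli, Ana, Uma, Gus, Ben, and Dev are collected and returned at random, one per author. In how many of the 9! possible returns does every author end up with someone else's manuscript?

This is the derangement count D_9: permutations of 9 items with no fixed point.
By inclusion–exclusion this is Σ_{j=0}^{9} (−1)^j C(9,j)·(9−j)!.
Computing: 362880 − 362880 + 181440 − 60480 + 15120 − 3024 + 504 − 72 + 9 − 1 = 133496.

133496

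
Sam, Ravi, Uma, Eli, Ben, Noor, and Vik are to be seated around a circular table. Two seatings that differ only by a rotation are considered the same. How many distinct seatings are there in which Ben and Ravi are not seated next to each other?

480

Without the restriction there are (6)! = 720 seatings.
Seatings with Ben beside Ravi: treat them as a block with 2 internal orders, giving 2 × (5)! = 240.
Subtracting, 720 − 240 = 480.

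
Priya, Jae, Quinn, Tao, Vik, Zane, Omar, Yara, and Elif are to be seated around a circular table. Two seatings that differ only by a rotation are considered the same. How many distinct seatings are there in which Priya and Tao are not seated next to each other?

30240

Without the restriction there are (8)! = 40320 seatings.
Seatings with Priya beside Tao: treat them as a block with 2 internal orders, giving 2 × (7)! = 10080.
Subtracting, 40320 − 10080 = 30240.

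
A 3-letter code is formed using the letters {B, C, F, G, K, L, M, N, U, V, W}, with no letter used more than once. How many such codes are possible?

990

With no repetition, fill the 3 letters in order: 11 choices, then 10, down to 9.
11 × 10 × 9 = 990.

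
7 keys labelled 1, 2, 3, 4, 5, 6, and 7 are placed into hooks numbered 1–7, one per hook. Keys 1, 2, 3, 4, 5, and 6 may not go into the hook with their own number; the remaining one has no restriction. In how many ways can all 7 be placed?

Let Aᵢ (for 1 ≤ i ≤ 6) be the placements that put key i in its forbidden hook. Any j of these fix j positions, leaving (7−j)! ways to fill the rest, and there are C(6,j) ways to pick which j.
By inclusion–exclusion, the number of valid placements is Σ_{j=0}^{6} (−1)^j C(6,j)·(7−j)!.
Computing: 5040 − 4320 + 1800 − 480 + 90 − 12 + 1 = 2119.

2119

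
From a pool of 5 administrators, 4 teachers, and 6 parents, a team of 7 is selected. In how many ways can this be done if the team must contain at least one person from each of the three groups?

Total 7-person selections from all 15: C(15,7) = 6435.
Selections missing a whole group: no administrators → C(10,7) = 120; no teachers → C(11,7) = 330; no parents → C(9,7) = 36.
Add back selections omitting two groups (i.e. drawn from a single group): C(5,7) + C(4,7) + C(6,7) = 0.
By inclusion–exclusion: 6435 − 486 + 0 = 5949.

5949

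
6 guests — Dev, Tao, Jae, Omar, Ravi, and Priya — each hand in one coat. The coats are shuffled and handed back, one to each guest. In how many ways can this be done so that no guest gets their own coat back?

Count assignments avoiding every fixed point. For any j of the 6 guests fixed to their own coat, the other 6−j can be arranged in (6−j)! ways.
By inclusion–exclusion this is Σ_{j=0}^{6} (−1)^j C(6,j)·(6−j)!.
Computing: 720 − 720 + 360 − 120 + 30 − 6 + 1 = 265.

265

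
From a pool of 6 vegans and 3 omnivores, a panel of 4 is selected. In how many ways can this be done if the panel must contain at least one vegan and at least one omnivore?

Unrestricted: C(9,4) = 126 ways to pick any 4 of the 9.
Subtract selections that omit an entire group: no vegans → C(3,4) = 0; no omnivores → C(6,4) = 15.
Both groups omitted at once is impossible, so 126 − 15 = 111.

111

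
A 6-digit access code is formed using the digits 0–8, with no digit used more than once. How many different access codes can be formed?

This is a permutation of 6 out of 9: P(9,6) = 9!/3!.
9 × 8 × 7 × 6 × 5 × 4 = 60480.

60480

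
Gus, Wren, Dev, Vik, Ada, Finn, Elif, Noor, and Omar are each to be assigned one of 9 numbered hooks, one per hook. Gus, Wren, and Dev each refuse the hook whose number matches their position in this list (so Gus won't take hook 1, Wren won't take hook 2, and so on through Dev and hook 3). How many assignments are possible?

256320

Let Aᵢ (for i ∈ {1, 2, 3}) be the placements that put person i in their forbidden hook. Any j of these fix j positions, leaving (9−j)! ways to fill the rest, and there are C(3,j) ways to pick which j.
By inclusion–exclusion, the number of valid placements is Σ_{j=0}^{3} (−1)^j C(3,j)·(9−j)!.
Computing: 362880 − 120960 + 15120 − 720 = 256320.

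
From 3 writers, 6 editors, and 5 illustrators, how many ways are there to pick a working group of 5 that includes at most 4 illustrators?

Split by how many illustrators are chosen (0 through 4).
Sum: C(5,0)·C(9,5) + C(5,1)·C(9,4) + C(5,2)·C(9,3) + C(5,3)·C(9,2) + C(5,4)·C(9,1) = 126 + 630 + 840 + 360 + 45 = 2001.

2001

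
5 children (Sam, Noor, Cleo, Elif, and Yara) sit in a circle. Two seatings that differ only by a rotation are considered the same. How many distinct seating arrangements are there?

Seat Sam anywhere (absorbing the rotational symmetry), then permute the other 4: (4)! = 24.

24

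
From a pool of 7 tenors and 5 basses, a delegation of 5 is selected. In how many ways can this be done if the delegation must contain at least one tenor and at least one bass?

770

Unrestricted: C(12,5) = 792 ways to pick any 5 of the 12.
Subtract selections that omit an entire group: no tenors → C(5,5) = 1; no basses → C(7,5) = 21.
Both groups omitted at once is impossible, so 792 − 22 = 770.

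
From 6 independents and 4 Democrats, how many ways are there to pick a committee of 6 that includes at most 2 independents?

Split by how many independents are chosen (0 through 2).
Sum: C(6,0)·C(4,6) + C(6,1)·C(4,5) + C(6,2)·C(4,4) = 0 + 0 + 15 = 15.

15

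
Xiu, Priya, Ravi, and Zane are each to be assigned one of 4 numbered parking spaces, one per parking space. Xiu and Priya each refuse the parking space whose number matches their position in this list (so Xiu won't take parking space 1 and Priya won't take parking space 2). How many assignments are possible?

14

Let Aᵢ (for i ∈ {1, 2}) be the placements that put person i in their forbidden parking space. Any j of these fix j positions, leaving (4−j)! ways to fill the rest, and there are C(2,j) ways to pick which j.
By inclusion–exclusion, the number of valid placements is Σ_{j=0}^{2} (−1)^j C(2,j)·(4−j)!.
Computing: 24 − 12 + 2 = 14.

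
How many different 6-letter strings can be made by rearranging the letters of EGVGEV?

Letter multiplicities in EGVGEV: E×2, G×2, V×2.
Dividing 6! = 720 by 2!·2!·2! = 8 for the repeated letters gives 90.

90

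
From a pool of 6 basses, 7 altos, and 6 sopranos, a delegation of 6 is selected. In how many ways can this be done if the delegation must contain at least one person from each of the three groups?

Unrestricted: C(19,6) = 27132 ways to pick any 6 of the 19.
Selections missing a whole group: no basses → C(13,6) = 1716; no altos → C(12,6) = 924; no sopranos → C(13,6) = 1716.
Add back selections omitting two groups (i.e. drawn from a single group): C(6,6) + C(7,6) + C(6,6) = 9.
By inclusion–exclusion: 27132 − 4356 + 9 = 22785.

22785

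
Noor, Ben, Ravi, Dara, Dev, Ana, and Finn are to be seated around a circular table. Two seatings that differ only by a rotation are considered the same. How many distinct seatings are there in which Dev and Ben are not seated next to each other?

480

Without the restriction there are (6)! = 720 seatings.
Those with Dev next to Ben: fuse the pair into one unit and seat 6 units around a circle — 2·(5)! = 240.
Subtracting, 720 − 240 = 480.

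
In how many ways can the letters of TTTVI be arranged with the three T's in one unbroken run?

6

Treat the 3 copies of T as a single block. The multiset to arrange is then {TTT, I, V}, 3 items in all.
All 3 items are distinct, so there are (3)! = 6 arrangements.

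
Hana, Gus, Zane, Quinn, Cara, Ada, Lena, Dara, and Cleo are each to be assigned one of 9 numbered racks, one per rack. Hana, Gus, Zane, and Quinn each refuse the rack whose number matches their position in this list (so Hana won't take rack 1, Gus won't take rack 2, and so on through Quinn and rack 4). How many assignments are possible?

Let Aᵢ (for 1 ≤ i ≤ 4) be the placements that put person i in their forbidden rack. Any j of these fix j positions, leaving (9−j)! ways to fill the rest, and there are C(4,j) ways to pick which j.
By inclusion–exclusion, the number of valid placements is Σ_{j=0}^{4} (−1)^j C(4,j)·(9−j)!.
Computing: 362880 − 161280 + 30240 − 2880 + 120 = 229080.

229080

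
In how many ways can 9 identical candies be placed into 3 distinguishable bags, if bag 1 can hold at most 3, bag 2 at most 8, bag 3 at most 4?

Without the upper bounds there are C(11,2) = 55 ways to split 9 among 3 bags.
Subtract solutions that violate a single cap (substitute x_i' = x_i − (cap_i+1)): x_1 ≥ 4 gives C(7,2) = 21; x_2 ≥ 9 gives C(2,2) = 1; x_3 ≥ 5 gives C(6,2) = 15. Together 37.
Add back pairs where two caps are both exceeded: 0 + 1 + 0 = 1.
By inclusion–exclusion the count is 55 − 37 + 1 = 19.

19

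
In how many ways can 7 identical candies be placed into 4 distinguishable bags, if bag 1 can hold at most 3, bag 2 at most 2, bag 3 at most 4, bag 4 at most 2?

By stars and bars, unrestricted non-negative solutions to x_1+…+x_4 = 7 number C(7+3,3) = 120.
Subtract solutions that violate a single cap (substitute x_i' = x_i − (cap_i+1)): x_1 ≥ 4 gives C(6,3) = 20; x_2 ≥ 3 gives C(7,3) = 35; x_3 ≥ 5 gives C(5,3) = 10; x_4 ≥ 3 gives C(7,3) = 35. Together 100.
Add back pairs where two caps are both exceeded: 1 + 0 + 1 + 0 + 4 + 0 = 6.
By inclusion–exclusion the count is 120 − 100 + 6 = 26.

26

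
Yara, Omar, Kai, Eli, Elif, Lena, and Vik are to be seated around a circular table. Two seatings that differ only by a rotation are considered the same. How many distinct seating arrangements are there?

Fix one person's seat to break rotational symmetry; the remaining 6 people can be arranged in (6)! = 720 ways.

720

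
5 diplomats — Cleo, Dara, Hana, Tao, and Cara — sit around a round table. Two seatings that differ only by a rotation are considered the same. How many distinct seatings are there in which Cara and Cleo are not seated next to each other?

Without the restriction there are (4)! = 24 seatings.
Seatings with Cara beside Cleo: treat them as a block with 2 internal orders, giving 2 × (3)! = 12.
Subtracting, 24 − 12 = 12.

12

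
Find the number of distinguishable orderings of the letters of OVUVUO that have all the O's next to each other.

Treat the 2 copies of O as a single block. The multiset to arrange is then {OO, U, U, V, V}, 5 items in all.
That gives (5)!/(2!·2!) = 30 arrangements.

30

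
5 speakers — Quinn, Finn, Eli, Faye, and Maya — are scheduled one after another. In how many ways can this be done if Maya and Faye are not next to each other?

72

Of the 5! = 120 arrangements, those with Maya and Faye adjacent number 2 × 4! = 48 (treat the pair as a block with 2 internal orders).
Complementary counting: 120 − 48 = 72.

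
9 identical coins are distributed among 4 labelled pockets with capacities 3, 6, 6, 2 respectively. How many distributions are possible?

70

By stars and bars, unrestricted non-negative solutions to x_1+…+x_4 = 9 number C(9+3,3) = 220.
Subtract solutions that violate a single cap (substitute x_i' = x_i − (cap_i+1)): x_1 ≥ 4 gives C(8,3) = 56; x_2 ≥ 7 gives C(5,3) = 10; x_3 ≥ 7 gives C(5,3) = 10; x_4 ≥ 3 gives C(9,3) = 84. Together 160.
Add back pairs where two caps are both exceeded: 0 + 0 + 10 + 0 + 0 + 0 = 10.
By inclusion–exclusion the count is 220 − 160 + 10 = 70.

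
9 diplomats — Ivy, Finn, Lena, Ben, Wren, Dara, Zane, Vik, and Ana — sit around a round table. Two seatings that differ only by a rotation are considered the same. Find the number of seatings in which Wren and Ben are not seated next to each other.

30240

Without the restriction there are (8)! = 40320 seatings.
Seatings with Wren beside Ben: treat them as a block with 2 internal orders, giving 2 × (7)! = 10080.
Subtracting, 40320 − 10080 = 30240.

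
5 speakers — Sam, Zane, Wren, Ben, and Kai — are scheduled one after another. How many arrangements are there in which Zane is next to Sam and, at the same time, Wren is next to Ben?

Treat {Zane,Sam} as one block (2 orders) and {Wren,Ben} as another (2 orders).
That leaves 3 units to arrange: 2 × 2 × 3! = 4 × 6 = 24.

24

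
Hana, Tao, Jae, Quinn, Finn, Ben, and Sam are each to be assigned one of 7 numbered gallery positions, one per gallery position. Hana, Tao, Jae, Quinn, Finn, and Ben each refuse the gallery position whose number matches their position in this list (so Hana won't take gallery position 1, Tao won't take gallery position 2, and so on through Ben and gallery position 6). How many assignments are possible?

Let Aᵢ (for 1 ≤ i ≤ 6) be the placements that put person i in their forbidden gallery position. Any j of these fix j positions, leaving (7−j)! ways to fill the rest, and there are C(6,j) ways to pick which j.
By inclusion–exclusion, the number of valid placements is Σ_{j=0}^{6} (−1)^j C(6,j)·(7−j)!.
Computing: 5040 − 4320 + 1800 − 480 + 90 − 12 + 1 = 2119.

2119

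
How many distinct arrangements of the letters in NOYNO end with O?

12

With the last slot taken by O, it remains to arrange the other 4 letters (NYNO).
Those 4 letters have N appearing twice, giving (4)!/(2!) = 12.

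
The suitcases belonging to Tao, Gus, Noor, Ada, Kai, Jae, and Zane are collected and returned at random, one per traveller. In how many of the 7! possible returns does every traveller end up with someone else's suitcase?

1854

This is the derangement count D_7: permutations of 7 items with no fixed point.
By inclusion–exclusion this is Σ_{j=0}^{7} (−1)^j C(7,j)·(7−j)!.
Computing: 5040 − 5040 + 2520 − 840 + 210 − 42 + 7 − 1 = 1854.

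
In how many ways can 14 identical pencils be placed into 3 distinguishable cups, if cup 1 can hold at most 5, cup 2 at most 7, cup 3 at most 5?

Ignoring the caps, the number of non-negative solutions to x_1+…+x_3 = 14 is C(16,2) = 120.
Subtract solutions that violate a single cap (substitute x_i' = x_i − (cap_i+1)): x_1 ≥ 6 gives C(10,2) = 45; x_2 ≥ 8 gives C(8,2) = 28; x_3 ≥ 6 gives C(10,2) = 45. Together 118.
Add back pairs where two caps are both exceeded: 1 + 6 + 1 = 8.
By inclusion–exclusion the count is 120 − 118 + 8 = 10.

10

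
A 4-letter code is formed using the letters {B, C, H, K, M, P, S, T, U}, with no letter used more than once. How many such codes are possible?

With no repetition, fill the 4 letters in order: 9 choices, then 8, down to 6.
That product is 9 × 8 × 7 × 6 = 3024.

3024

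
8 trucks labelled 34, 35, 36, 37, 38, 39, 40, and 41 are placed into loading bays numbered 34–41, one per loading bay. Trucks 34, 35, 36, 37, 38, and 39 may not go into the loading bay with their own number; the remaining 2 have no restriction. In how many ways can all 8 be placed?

Let Aᵢ (for 34 ≤ i ≤ 39) be the placements that put truck i in its forbidden loading bay. Any j of these fix j positions, leaving (8−j)! ways to fill the rest, and there are C(6,j) ways to pick which j.
By inclusion–exclusion, the number of valid placements is Σ_{j=0}^{6} (−1)^j C(6,j)·(8−j)!.
Computing: 40320 − 30240 + 10800 − 2400 + 360 − 36 + 2 = 18806.

18806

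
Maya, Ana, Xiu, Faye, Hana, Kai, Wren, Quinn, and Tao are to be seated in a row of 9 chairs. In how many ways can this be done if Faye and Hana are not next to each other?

282240

There are 9! = 362880 arrangements in all. If Faye and Hana are adjacent, merging them into one block gives 2·(8)! = 80640 arrangements.
Complementary counting: 362880 − 80640 = 282240.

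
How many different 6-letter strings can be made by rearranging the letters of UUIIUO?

UUIIUO has 6 letters with I appearing twice and U appearing 3 times.
So there are 6! / (3!·2!) = 60 distinguishable arrangements.

60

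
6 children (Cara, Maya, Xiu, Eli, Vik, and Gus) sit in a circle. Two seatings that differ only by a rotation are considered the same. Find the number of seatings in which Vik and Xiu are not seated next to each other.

Without the restriction there are (5)! = 120 seatings.
Those with Vik next to Xiu: fuse the pair into one unit and seat 5 units around a circle — 2·(4)! = 48.
Subtracting, 120 − 48 = 72.

72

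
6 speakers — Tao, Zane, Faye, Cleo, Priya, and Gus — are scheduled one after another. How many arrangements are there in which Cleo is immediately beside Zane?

Treat {Cleo, Zane} as a single unit. There are 5 units to order, and the pair itself can be ordered 2 ways.
That gives 2 × 5! = 2 × 120 = 240.

240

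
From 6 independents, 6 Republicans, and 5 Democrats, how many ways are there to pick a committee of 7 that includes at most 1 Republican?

3102

Split by how many Republicans are chosen (0 through 1).
Sum: C(6,0)·C(11,7) + C(6,1)·C(11,6) = 330 + 2772 = 3102.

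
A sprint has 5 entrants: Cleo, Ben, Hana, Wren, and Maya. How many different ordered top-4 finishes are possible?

120

This is an ordered selection of 4 from 5: P(5,4).
That gives 5 × 4 × 3 × 2 = 120.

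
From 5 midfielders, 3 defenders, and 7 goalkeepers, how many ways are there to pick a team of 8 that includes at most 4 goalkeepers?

5055

Split by how many goalkeepers are chosen (0 through 4).
Sum: C(7,0)·C(8,8) + C(7,1)·C(8,7) + C(7,2)·C(8,6) + C(7,3)·C(8,5) + C(7,4)·C(8,4) = 1 + 56 + 588 + 1960 + 2450 = 5055.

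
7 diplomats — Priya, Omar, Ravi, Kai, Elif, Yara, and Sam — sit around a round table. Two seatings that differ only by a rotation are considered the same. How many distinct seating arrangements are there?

720

Around a circle, 7 distinct people have 7!/7 = (6)! = 720 rotationally distinct seatings.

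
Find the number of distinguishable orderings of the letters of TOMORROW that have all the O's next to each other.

360

Treat the 3 copies of O as a single block. The multiset to arrange is then {OOO, M, R, R, T, W}, 6 items in all.
That gives (6)!/(2!) = 360 arrangements.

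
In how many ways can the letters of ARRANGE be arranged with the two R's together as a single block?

360

Treat the 2 copies of R as a single block. The multiset to arrange is then {RR, A, A, E, G, N}, 6 items in all.
That gives (6)!/(2!) = 360 arrangements.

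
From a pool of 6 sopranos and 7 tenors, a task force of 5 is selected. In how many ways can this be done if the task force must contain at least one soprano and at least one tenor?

Total 5-person selections from all 13: C(13,5) = 1287.
Selections missing a whole group: no sopranos → C(7,5) = 21; no tenors → C(6,5) = 6.
Both groups omitted at once is impossible, so 1287 − 27 = 1260.

1260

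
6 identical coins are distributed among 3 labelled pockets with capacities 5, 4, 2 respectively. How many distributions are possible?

Without the upper bounds there are C(8,2) = 28 ways to split 6 among 3 pockets.
Subtract solutions that violate a single cap (substitute x_i' = x_i − (cap_i+1)): x_1 ≥ 6 gives C(2,2) = 1; x_2 ≥ 5 gives C(3,2) = 3; x_3 ≥ 3 gives C(5,2) = 10. Together 14.
No two caps can be exceeded simultaneously, so the pair terms are all 0.
By inclusion–exclusion the count is 28 − 14 + 0 = 14.

14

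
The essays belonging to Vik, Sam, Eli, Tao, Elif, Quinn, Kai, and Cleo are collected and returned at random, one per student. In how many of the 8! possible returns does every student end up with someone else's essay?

This is the derangement count D_8: permutations of 8 items with no fixed point.
By inclusion–exclusion this is Σ_{j=0}^{8} (−1)^j C(8,j)·(8−j)!.
Computing: 40320 − 40320 + 20160 − 6720 + 1680 − 336 + 56 − 8 + 1 = 14833.

14833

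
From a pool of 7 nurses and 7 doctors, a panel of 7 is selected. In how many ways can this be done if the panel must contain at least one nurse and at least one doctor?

3430

Total 7-person selections from all 14: C(14,7) = 3432.
Subtract selections that omit an entire group: no nurses → C(7,7) = 1; no doctors → C(7,7) = 1.
Both groups omitted at once is impossible, so 3432 − 2 = 3430.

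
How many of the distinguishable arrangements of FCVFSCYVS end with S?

Fix S in the last position and arrange the remaining 8 letters.
Those 8 letters have C appearing twice, F appearing twice, and V appearing twice, giving (8)!/(2!·2!·2!) = 5040.

5040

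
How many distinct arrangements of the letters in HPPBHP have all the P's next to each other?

Treat the 3 copies of P as a single block. The multiset to arrange is then {PPP, B, H, H}, 4 items in all.
That gives (4)!/(2!) = 12 arrangements.

12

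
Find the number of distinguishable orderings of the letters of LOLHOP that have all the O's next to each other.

60

Treat the 2 copies of O as a single block. The multiset to arrange is then {OO, H, L, L, P}, 5 items in all.
That gives (5)!/(2!) = 60 arrangements.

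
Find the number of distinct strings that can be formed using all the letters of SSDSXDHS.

The 8 letters of SSDSXDHS have repeats: D appearing twice and S appearing 4 times.
Dividing 8! = 40320 by 4!·2! = 48 for the repeated letters gives 840.

840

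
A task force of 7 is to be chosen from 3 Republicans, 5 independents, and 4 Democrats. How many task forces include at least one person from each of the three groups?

Total 7-person selections from all 12: C(12,7) = 792.
Subtract selections that omit an entire group: no Republicans → C(9,7) = 36; no independents → C(7,7) = 1; no Democrats → C(8,7) = 8.
Add back selections omitting two groups (i.e. drawn from a single group): C(3,7) + C(5,7) + C(4,7) = 0.
By inclusion–exclusion: 792 − 45 + 0 = 747.

747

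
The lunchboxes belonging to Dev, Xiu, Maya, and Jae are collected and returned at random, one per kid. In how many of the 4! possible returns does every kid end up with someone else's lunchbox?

Let Aᵢ be the assignments in which kid i gets their own lunchbox. We want the size of the complement of A₁∪…∪A_4.
By inclusion–exclusion this is Σ_{j=0}^{4} (−1)^j C(4,j)·(4−j)!.
Computing: 24 − 24 + 12 − 4 + 1 = 9.

9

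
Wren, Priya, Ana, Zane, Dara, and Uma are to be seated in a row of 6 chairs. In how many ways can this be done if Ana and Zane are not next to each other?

480

There are 6! = 720 arrangements in all. If Ana and Zane are adjacent, merging them into one block gives 2·(5)! = 240 arrangements.
So 720 − 240 = 480 arrangements keep them apart.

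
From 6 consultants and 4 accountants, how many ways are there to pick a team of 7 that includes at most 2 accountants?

40

Split by how many accountants are chosen (0 through 2).
Sum: C(4,0)·C(6,7) + C(4,1)·C(6,6) + C(4,2)·C(6,5) = 0 + 4 + 36 = 40.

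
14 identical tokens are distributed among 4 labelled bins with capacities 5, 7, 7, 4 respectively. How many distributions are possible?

157

Ignoring the caps, the number of non-negative solutions to x_1+…+x_4 = 14 is C(17,3) = 680.
Subtract solutions that violate a single cap (substitute x_i' = x_i − (cap_i+1)): x_1 ≥ 6 gives C(11,3) = 165; x_2 ≥ 8 gives C(9,3) = 84; x_3 ≥ 8 gives C(9,3) = 84; x_4 ≥ 5 gives C(12,3) = 220. Together 553.
Add back pairs where two caps are both exceeded: 1 + 1 + 20 + 0 + 4 + 4 = 30.
By inclusion–exclusion the count is 680 − 553 + 30 = 157.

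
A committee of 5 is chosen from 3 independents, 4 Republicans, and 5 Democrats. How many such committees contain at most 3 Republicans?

784

Split by how many Republicans are chosen (0 through 3).
Sum: C(4,0)·C(8,5) + C(4,1)·C(8,4) + C(4,2)·C(8,3) + C(4,3)·C(8,2) = 56 + 280 + 336 + 112 = 784.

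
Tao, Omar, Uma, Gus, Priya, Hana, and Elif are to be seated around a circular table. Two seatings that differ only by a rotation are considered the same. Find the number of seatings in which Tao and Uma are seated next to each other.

240

Glue Tao and Uma into a block (2 internal orders). Seating 6 units around a circle gives (5)! arrangements.
So 2 × (5)! = 2 × 120 = 240.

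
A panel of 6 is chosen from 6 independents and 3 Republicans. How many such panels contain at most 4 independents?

Split by how many independents are chosen (0 through 4).
Sum: C(6,0)·C(3,6) + C(6,1)·C(3,5) + C(6,2)·C(3,4) + C(6,3)·C(3,3) + C(6,4)·C(3,2) = 0 + 0 + 0 + 20 + 45 = 65.

65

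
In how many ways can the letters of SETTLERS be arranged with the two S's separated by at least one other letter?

Total arrangements of SETTLERS: 8!/(2!·2!·2!) = 5040.
If the two S's are adjacent, glue them into one block, leaving 7 items to arrange: (7)!/(2!·2!) = 1260 ways.
Hence 5040 − 1260 = 3780.

3780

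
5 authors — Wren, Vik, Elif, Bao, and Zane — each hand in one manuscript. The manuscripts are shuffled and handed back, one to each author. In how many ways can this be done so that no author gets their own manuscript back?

44

This is the derangement count D_5: permutations of 5 items with no fixed point.
By inclusion–exclusion this is Σ_{j=0}^{5} (−1)^j C(5,j)·(5−j)!.
Computing: 120 − 120 + 60 − 20 + 5 − 1 = 44.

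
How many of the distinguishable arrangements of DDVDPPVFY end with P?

3360

With the last slot taken by P, it remains to arrange the other 8 letters (DDVDPVFY).
Those 8 letters have D appearing 3 times and V appearing twice, giving (8)!/(3!·2!) = 3360.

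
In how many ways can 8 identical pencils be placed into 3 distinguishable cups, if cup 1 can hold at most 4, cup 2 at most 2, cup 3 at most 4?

6

By stars and bars, unrestricted non-negative solutions to x_1+…+x_3 = 8 number C(8+2,2) = 45.
Subtract solutions that violate a single cap (substitute x_i' = x_i − (cap_i+1)): x_1 ≥ 5 gives C(5,2) = 10; x_2 ≥ 3 gives C(7,2) = 21; x_3 ≥ 5 gives C(5,2) = 10. Together 41.
Add back pairs where two caps are both exceeded: 1 + 0 + 1 = 2.
By inclusion–exclusion the count is 45 − 41 + 2 = 6.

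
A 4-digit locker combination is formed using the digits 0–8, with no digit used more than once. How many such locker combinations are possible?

3024

Choose and order 4 of the 9 symbols: the first digit has 9 options, the next 8, then 7, 6.
9 × 8 × 7 × 6 = 3024.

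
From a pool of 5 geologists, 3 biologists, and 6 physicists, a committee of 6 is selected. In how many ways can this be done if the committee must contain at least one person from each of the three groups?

2430

Total 6-person selections from all 14: C(14,6) = 3003.
Subtract selections that omit an entire group: no geologists → C(9,6) = 84; no biologists → C(11,6) = 462; no physicists → C(8,6) = 28.
Add back selections omitting two groups (i.e. drawn from a single group): C(5,6) + C(3,6) + C(6,6) = 1.
By inclusion–exclusion: 3003 − 574 + 1 = 2430.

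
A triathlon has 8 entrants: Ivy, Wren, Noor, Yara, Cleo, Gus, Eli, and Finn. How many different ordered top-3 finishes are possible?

336

There are 8 choices for 1st place, 7 for 2nd, and 6 for 3rd.
That gives 8 × 7 × 6 = 336.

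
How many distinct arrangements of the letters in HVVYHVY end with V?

With the last slot taken by V, it remains to arrange the other 6 letters (HVYHVY).
Those 6 letters have H appearing twice, V appearing twice, and Y appearing twice, giving (6)!/(2!·2!·2!) = 90.

90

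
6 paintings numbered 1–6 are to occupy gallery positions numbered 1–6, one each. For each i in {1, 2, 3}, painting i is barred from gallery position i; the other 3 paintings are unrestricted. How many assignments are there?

Let Aᵢ (for i ∈ {1, 2, 3}) be the placements that put painting i in its forbidden gallery position. Any j of these fix j positions, leaving (6−j)! ways to fill the rest, and there are C(3,j) ways to pick which j.
By inclusion–exclusion, the number of valid placements is Σ_{j=0}^{3} (−1)^j C(3,j)·(6−j)!.
Computing: 720 − 360 + 72 − 6 = 426.

426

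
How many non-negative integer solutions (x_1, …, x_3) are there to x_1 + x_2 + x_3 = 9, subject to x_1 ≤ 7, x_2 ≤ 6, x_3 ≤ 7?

43

By stars and bars, unrestricted non-negative solutions to x_1+…+x_3 = 9 number C(9+2,2) = 55.
Subtract solutions that violate a single cap (substitute x_i' = x_i − (cap_i+1)): x_1 ≥ 8 gives C(3,2) = 3; x_2 ≥ 7 gives C(4,2) = 6; x_3 ≥ 8 gives C(3,2) = 3. Together 12.
No two caps can be exceeded simultaneously, so the pair terms are all 0.
By inclusion–exclusion the count is 55 − 12 + 0 = 43.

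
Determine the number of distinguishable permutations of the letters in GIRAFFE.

GIRAFFE has 7 letters with F appearing twice.
Dividing 7! = 5040 by 2! = 2 for the repeated letters gives 2520.

2520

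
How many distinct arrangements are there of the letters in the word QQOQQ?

Letter multiplicities in QQOQQ: O×1, Q×4.
So there are 5! / (4!) = 5 distinguishable arrangements.

5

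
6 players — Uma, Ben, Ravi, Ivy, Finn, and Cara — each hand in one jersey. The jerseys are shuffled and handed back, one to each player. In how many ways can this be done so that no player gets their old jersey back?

Count assignments avoiding every fixed point. For any j of the 6 players fixed to their old jersey, the other 6−j can be arranged in (6−j)! ways.
By inclusion–exclusion this is Σ_{j=0}^{6} (−1)^j C(6,j)·(6−j)!.
Computing: 720 − 720 + 360 − 120 + 30 − 6 + 1 = 265.

265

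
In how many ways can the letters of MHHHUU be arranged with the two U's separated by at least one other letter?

40

Total arrangements of MHHHUU: 6!/(3!·2!) = 60.
Arrangements with the U's together: treat UU as one letter, giving (5)!/(3!) = 20.
Hence 60 − 20 = 40.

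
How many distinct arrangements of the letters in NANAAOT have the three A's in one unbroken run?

60

Treat the 3 copies of A as a single block. The multiset to arrange is then {AAA, N, N, O, T}, 5 items in all.
That gives (5)!/(2!) = 60 arrangements.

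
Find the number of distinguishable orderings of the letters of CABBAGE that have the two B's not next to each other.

Total arrangements of CABBAGE: 7!/(2!·2!) = 1260.
If the two B's are adjacent, glue them into one block, leaving 6 items to arrange: (6)!/(2!) = 360 ways.
Subtracting, 1260 − 360 = 900 arrangements keep the B's apart.

900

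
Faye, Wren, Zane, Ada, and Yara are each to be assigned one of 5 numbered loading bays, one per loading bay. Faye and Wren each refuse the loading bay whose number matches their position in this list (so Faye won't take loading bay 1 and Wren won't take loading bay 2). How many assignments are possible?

Let Aᵢ (for i ∈ {1, 2}) be the placements that put person i in their forbidden loading bay. Any j of these fix j positions, leaving (5−j)! ways to fill the rest, and there are C(2,j) ways to pick which j.
By inclusion–exclusion, the number of valid placements is Σ_{j=0}^{2} (−1)^j C(2,j)·(5−j)!.
Computing: 120 − 48 + 6 = 78.

78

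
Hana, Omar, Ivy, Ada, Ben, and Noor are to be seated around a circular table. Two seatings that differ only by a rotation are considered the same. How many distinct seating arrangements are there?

Around a circle, 6 distinct people have 6!/6 = (5)! = 120 rotationally distinct seatings.

120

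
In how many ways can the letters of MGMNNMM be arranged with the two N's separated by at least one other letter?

75

There are 7!/(4!·2!) = 105 arrangements of MGMNNMM in total.
Arrangements with the N's together: treat NN as one letter, giving (6)!/(4!) = 30.
Hence 105 − 30 = 75.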